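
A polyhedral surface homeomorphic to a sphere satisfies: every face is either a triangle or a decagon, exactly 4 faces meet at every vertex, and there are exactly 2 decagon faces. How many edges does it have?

Let x be the number of triangles; then F = 2 + x.
Edge–face incidences: 2E = 10·2 + 3·x = 20 + 3x.
Every vertex has degree 4, so 4V = 2E.
Euler: V − E + F = 2 ⇒ (2E)/4 − E + (2 + x) = 2.
Multiply by 8: 2·(2E) − 4·(2E) + 8·(2 + x) = 16, i.e. 16 + 8x − 2·(20 + 3x) = 16.
Collecting terms: 2x − 24 = 16, so 2x = 40, so x = 20.
Then 2E = 20 + 3·20 = 80, so E = 40, V = 2E/4 = 20, F = 2 + 20 = 22.

40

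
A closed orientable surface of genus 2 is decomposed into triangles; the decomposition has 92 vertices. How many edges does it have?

χ = 2 − 2·2 = -2, and every face is a triangle so 3F = 2E.
V − E + F = -2 with E = 3F/2 gives 92 − (3/2 − 1)·F = -2, so F = 188 and E = 282.

282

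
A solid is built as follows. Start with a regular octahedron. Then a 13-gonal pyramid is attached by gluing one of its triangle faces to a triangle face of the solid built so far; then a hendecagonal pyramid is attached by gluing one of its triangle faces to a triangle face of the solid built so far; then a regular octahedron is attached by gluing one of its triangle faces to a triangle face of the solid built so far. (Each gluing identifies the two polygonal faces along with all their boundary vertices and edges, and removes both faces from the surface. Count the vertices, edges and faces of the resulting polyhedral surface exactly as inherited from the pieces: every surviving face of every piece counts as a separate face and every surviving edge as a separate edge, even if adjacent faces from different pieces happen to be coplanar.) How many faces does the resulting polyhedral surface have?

A regular octahedron: V=6, E=12, F=8.
Attach a 13-gonal pyramid (V=14, E=26, F=14) along a 3-gon: merge 3 vertices and 3 edges, delete both glued faces → V=17, E=35, F=20.
Attach a hendecagonal pyramid (V=12, E=22, F=12) along a 3-gon: merge 3 vertices and 3 edges, delete both glued faces → V=26, E=54, F=30.
Attach a regular octahedron (V=6, E=12, F=8) along a 3-gon: merge 3 vertices and 3 edges, delete both glued faces → V=29, E=63, F=36.
Check: V − E + F = 29 − 63 + 36 = 2.

36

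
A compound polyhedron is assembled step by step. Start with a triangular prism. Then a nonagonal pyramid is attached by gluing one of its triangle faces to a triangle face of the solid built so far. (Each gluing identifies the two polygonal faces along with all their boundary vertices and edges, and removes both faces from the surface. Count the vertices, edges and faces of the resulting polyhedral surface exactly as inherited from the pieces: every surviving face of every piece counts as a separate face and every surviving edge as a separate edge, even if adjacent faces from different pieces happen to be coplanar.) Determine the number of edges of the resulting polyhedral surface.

A triangular prism: V=6, E=9, F=5.
Attach a nonagonal pyramid (V=10, E=18, F=10) along a 3-gon: merge 3 vertices and 3 edges, delete both glued faces → V=13, E=24, F=13.
Check: V − E + F = 13 − 24 + 13 = 2.

24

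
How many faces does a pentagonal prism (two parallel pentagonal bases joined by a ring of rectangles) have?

7

A prism on an n-gon has two n-gon bases and n rectangular sides: V = 2·5 = 10, E = 3·5 = 15, F = 5 + 2 = 7.
Check: V − E + F = 10 − 15 + 7 = 2.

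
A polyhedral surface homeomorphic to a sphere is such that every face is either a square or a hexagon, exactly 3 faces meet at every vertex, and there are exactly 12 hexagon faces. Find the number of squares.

6

Let x be the number of squares; then F = 12 + x.
Edge–face incidences: 2E = 6·12 + 4·x = 72 + 4x.
Every vertex has degree 3, so 3V = 2E.
Euler: V − E + F = 2 ⇒ (2E)/3 − E + (12 + x) = 2.
Multiply by 6: 2·(2E) − 3·(2E) + 6·(12 + x) = 12, i.e. 72 + 6x − (72 + 4x) = 12.
Collecting terms: 2x = 12, so x = 6.
Then 2E = 72 + 4·6 = 96, so E = 48, V = 2E/3 = 32, F = 12 + 6 = 18.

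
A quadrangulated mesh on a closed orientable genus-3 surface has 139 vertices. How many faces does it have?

143

χ = 2 − 2·3 = -4, and every face is a square so 4F = 2E.
V − E + F = -4 with E = 4F/2 gives 139 − (4/2 − 1)·F = -4, so F = 143 and E = 286.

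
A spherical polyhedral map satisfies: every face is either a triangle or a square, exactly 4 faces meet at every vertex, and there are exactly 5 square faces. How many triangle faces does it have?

8

Let x be the number of triangles; then F = 5 + x.
Edge–face incidences: 2E = 4·5 + 3·x = 20 + 3x.
Every vertex has degree 4, so 4V = 2E.
Euler: V − E + F = 2 ⇒ (2E)/4 − E + (5 + x) = 2.
Multiply by 8: 2·(2E) − 4·(2E) + 8·(5 + x) = 16, i.e. 40 + 8x − 2·(20 + 3x) = 16.
Collecting terms: 2x = 16, so x = 8.
Then 2E = 20 + 3·8 = 44, so E = 22, V = 2E/4 = 11, F = 5 + 8 = 13.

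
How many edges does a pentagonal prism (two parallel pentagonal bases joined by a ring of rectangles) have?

A prism on an n-gon has two n-gon bases and n rectangular sides: V = 2·5 = 10, E = 3·5 = 15, F = 5 + 2 = 7.

15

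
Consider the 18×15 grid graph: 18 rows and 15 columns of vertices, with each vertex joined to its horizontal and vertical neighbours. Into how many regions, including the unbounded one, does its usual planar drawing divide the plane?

239

The grid has V = 18·15 = 270 vertices and E = 18·14 + 15·17 = 507 edges.
F = 2 − V + E = 2 − 270 + 507 = 239.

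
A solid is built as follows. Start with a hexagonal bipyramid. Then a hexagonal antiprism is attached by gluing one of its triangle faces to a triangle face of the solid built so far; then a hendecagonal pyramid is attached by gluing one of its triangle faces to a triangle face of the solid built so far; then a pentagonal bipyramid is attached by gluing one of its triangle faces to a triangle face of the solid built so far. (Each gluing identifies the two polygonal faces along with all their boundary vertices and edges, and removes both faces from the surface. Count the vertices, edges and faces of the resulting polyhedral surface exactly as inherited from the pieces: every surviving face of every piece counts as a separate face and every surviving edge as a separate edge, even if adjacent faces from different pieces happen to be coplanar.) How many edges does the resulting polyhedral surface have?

70

A hexagonal bipyramid: V=8, E=18, F=12.
Attach a hexagonal antiprism (V=12, E=24, F=14) along a 3-gon: merge 3 vertices and 3 edges, delete both glued faces → V=17, E=39, F=24.
Attach a hendecagonal pyramid (V=12, E=22, F=12) along a 3-gon: merge 3 vertices and 3 edges, delete both glued faces → V=26, E=58, F=34.
Attach a pentagonal bipyramid (V=7, E=15, F=10) along a 3-gon: merge 3 vertices and 3 edges, delete both glued faces → V=30, E=70, F=42.
Check: V − E + F = 30 − 70 + 42 = 2.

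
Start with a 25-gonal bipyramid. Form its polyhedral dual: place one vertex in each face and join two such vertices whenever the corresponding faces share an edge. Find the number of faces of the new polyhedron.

The base solid has V = 27, E = 75, F = 50.
The dual swaps V and F and preserves E: V′ = F = 50, E′ = E = 75, F′ = V = 27.

27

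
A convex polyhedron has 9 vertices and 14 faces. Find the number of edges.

Here V − E + F = 2.
E = V + F − (2) = 9 + 14 − (2) = 21.

21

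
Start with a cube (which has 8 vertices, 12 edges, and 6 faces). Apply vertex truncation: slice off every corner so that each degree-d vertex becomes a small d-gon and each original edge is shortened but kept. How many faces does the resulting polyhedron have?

14

Truncation replaces each original edge-end by a new vertex, so V′ = 2E = 24.
Each original edge survives, and each old vertex of degree d contributes d new edges; summing degrees gives Σd = 2E, so E′ = E + 2E = 3E = 36.
Each original face survives and each original vertex becomes one new face: F′ = F + V = 14.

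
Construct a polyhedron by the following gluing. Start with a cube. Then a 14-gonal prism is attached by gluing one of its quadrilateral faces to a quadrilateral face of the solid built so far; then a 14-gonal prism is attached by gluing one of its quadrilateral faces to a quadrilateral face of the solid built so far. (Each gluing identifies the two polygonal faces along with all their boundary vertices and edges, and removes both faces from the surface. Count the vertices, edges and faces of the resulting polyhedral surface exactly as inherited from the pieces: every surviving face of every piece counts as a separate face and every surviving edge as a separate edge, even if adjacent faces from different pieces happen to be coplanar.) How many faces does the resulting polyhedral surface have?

A cube: V=8, E=12, F=6.
Attach a 14-gonal prism (V=28, E=42, F=16) along a 4-gon: merge 4 vertices and 4 edges, delete both glued faces → V=32, E=50, F=20.
Attach a 14-gonal prism (V=28, E=42, F=16) along a 4-gon: merge 4 vertices and 4 edges, delete both glued faces → V=56, E=88, F=34.
Check: V − E + F = 56 − 88 + 34 = 2.

34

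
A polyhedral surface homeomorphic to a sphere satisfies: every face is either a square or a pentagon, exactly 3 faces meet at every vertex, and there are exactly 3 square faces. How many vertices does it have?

Let x be the number of pentagons; then F = 3 + x.
Edge–face incidences: 2E = 4·3 + 5·x = 12 + 5x.
Every vertex has degree 3, so 3V = 2E.
Euler: V − E + F = 2 ⇒ (2E)/3 − E + (3 + x) = 2.
Multiply by 6: 2·(2E) − 3·(2E) + 6·(3 + x) = 12, i.e. 18 + 6x − (12 + 5x) = 12.
Collecting terms: x + 6 = 12, so x = 6.
Then 2E = 12 + 5·6 = 42, so E = 21, V = 2E/3 = 14, F = 3 + 6 = 9.

14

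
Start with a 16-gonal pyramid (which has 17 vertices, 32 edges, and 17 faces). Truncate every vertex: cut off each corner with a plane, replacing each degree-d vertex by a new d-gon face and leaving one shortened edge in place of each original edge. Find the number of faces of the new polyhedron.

34

Truncation replaces each original edge-end by a new vertex, so V′ = 2E = 64.
Each original edge survives, and each old vertex of degree d contributes d new edges; summing degrees gives Σd = 2E, so E′ = E + 2E = 3E = 96.
Each original face survives and each original vertex becomes one new face: F′ = F + V = 34.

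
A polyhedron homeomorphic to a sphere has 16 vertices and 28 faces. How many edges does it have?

Here V − E + F = 2.
E = V + F − (2) = 16 + 28 − (2) = 42.

42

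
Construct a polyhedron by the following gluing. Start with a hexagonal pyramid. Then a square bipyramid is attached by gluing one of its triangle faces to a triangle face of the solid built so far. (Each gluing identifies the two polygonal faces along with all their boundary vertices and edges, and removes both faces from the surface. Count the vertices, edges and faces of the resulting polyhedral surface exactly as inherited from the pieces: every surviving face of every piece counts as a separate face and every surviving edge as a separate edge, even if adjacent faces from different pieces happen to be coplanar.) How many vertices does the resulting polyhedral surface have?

10

A hexagonal pyramid: V=7, E=12, F=7.
Attach a square bipyramid (V=6, E=12, F=8) along a 3-gon: merge 3 vertices and 3 edges, delete both glued faces → V=10, E=21, F=13.
Check: V − E + F = 10 − 21 + 13 = 2.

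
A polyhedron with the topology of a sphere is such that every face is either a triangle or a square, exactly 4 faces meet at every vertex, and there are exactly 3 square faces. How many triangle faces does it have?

Let x be the number of triangles; then F = 3 + x.
Edge–face incidences: 2E = 4·3 + 3·x = 12 + 3x.
Every vertex has degree 4, so 4V = 2E.
Euler: V − E + F = 2 ⇒ (2E)/4 − E + (3 + x) = 2.
Multiply by 8: 2·(2E) − 4·(2E) + 8·(3 + x) = 16, i.e. 24 + 8x − 2·(12 + 3x) = 16.
Collecting terms: 2x = 16, so x = 8.
Then 2E = 12 + 3·8 = 36, so E = 18, V = 2E/4 = 9, F = 3 + 8 = 11.

8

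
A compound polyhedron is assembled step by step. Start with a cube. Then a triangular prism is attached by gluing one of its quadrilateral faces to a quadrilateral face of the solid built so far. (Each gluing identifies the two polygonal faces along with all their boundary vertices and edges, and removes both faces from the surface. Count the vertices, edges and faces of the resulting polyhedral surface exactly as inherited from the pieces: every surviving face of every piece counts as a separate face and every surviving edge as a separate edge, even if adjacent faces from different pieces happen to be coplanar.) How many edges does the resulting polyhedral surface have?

17

A cube: V=8, E=12, F=6.
Attach a triangular prism (V=6, E=9, F=5) along a 4-gon: merge 4 vertices and 4 edges, delete both glued faces → V=10, E=17, F=9.
Check: V − E + F = 10 − 17 + 9 = 2.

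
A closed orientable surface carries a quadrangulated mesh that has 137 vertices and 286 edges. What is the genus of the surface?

4

Every face is a square and each edge borders two faces, so 4F = 2·286, giving F = 143.
χ = V − E + F = 137 − 286 + 143 = -6.
For a closed orientable surface χ = 2 − 2g, so g = (2 − (-6))/2 = 4.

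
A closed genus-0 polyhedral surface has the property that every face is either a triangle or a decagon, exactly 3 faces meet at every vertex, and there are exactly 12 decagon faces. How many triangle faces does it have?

20

Let x be the number of triangles; then F = 12 + x.
Edge–face incidences: 2E = 10·12 + 3·x = 120 + 3x.
Every vertex has degree 3, so 3V = 2E.
Euler: V − E + F = 2 ⇒ (2E)/3 − E + (12 + x) = 2.
Multiply by 6: 2·(2E) − 3·(2E) + 6·(12 + x) = 12, i.e. 72 + 6x − (120 + 3x) = 12.
Collecting terms: 3x − 48 = 12, so 3x = 60, so x = 20.
Then 2E = 120 + 3·20 = 180, so E = 90, V = 2E/3 = 60, F = 12 + 20 = 32.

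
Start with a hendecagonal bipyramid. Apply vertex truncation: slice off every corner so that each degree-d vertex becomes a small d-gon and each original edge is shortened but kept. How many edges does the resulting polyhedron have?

The base solid has V = 13, E = 33, F = 22.
Truncation replaces each original edge-end by a new vertex, so V′ = 2E = 66.
Each original edge survives, and each old vertex of degree d contributes d new edges; summing degrees gives Σd = 2E, so E′ = E + 2E = 3E = 99.
Each original face survives and each original vertex becomes one new face: F′ = F + V = 35.

99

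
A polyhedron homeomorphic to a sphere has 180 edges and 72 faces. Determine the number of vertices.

110

Here V − E + F = 2.
V = 2 + E − F = 2 + 180 − 72 = 110.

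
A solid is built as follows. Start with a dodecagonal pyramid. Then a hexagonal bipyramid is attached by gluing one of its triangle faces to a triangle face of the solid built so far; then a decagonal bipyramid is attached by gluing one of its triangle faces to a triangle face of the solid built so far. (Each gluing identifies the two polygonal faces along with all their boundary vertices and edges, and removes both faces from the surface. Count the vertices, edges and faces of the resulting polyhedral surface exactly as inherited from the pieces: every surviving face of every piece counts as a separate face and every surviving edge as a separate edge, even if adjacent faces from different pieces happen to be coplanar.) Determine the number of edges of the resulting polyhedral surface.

66

A dodecagonal pyramid: V=13, E=24, F=13.
Attach a hexagonal bipyramid (V=8, E=18, F=12) along a 3-gon: merge 3 vertices and 3 edges, delete both glued faces → V=18, E=39, F=23.
Attach a decagonal bipyramid (V=12, E=30, F=20) along a 3-gon: merge 3 vertices and 3 edges, delete both glued faces → V=27, E=66, F=41.
Check: V − E + F = 27 − 66 + 41 = 2.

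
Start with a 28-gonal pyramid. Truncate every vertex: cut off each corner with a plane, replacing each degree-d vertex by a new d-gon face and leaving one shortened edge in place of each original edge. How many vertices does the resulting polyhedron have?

112

The base solid has V = 29, E = 56, F = 29.
Truncation replaces each original edge-end by a new vertex, so V′ = 2E = 112.
Each original edge survives, and each old vertex of degree d contributes d new edges; summing degrees gives Σd = 2E, so E′ = E + 2E = 3E = 168.
Each original face survives and each original vertex becomes one new face: F′ = F + V = 58.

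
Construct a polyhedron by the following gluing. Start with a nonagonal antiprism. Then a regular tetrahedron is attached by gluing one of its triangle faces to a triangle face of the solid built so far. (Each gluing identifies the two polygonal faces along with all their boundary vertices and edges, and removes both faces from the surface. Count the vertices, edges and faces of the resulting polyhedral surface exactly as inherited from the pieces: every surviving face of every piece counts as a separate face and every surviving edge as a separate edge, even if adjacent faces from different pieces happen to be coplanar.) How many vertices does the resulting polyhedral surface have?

19

A nonagonal antiprism: V=18, E=36, F=20.
Attach a regular tetrahedron (V=4, E=6, F=4) along a 3-gon: merge 3 vertices and 3 edges, delete both glued faces → V=19, E=39, F=22.
Check: V − E + F = 19 − 39 + 22 = 2.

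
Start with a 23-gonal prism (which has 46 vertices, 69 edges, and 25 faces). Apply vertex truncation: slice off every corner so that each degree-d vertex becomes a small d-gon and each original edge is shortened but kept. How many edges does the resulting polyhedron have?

207

Truncation replaces each original edge-end by a new vertex, so V′ = 2E = 138.
Each original edge survives, and each old vertex of degree d contributes d new edges; summing degrees gives Σd = 2E, so E′ = E + 2E = 3E = 207.
Each original face survives and each original vertex becomes one new face: F′ = F + V = 71.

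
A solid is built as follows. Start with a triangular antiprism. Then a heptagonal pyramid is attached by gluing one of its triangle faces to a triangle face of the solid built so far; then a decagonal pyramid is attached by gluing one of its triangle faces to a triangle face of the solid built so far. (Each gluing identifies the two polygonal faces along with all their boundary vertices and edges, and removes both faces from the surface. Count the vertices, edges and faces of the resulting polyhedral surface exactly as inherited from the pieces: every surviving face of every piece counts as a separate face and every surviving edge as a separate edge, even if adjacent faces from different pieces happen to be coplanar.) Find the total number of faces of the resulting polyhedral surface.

A triangular antiprism: V=6, E=12, F=8.
Attach a heptagonal pyramid (V=8, E=14, F=8) along a 3-gon: merge 3 vertices and 3 edges, delete both glued faces → V=11, E=23, F=14.
Attach a decagonal pyramid (V=11, E=20, F=11) along a 3-gon: merge 3 vertices and 3 edges, delete both glued faces → V=19, E=40, F=23.
Check: V − E + F = 19 − 40 + 23 = 2.

23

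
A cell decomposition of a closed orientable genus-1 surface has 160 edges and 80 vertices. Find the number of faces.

For a closed orientable surface of genus 1, χ = 2 − 2·1 = 0.
F = 0 − V + E = 0 − 80 + 160 = 80.

80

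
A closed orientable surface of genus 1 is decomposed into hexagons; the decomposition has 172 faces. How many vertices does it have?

344

χ = 2 − 2·1 = 0, and every face is a hexagon so 6F = 2E.
E = 6·172/2 = 516. Then V = 0 + E − F = 0 + 516 − 172 = 344.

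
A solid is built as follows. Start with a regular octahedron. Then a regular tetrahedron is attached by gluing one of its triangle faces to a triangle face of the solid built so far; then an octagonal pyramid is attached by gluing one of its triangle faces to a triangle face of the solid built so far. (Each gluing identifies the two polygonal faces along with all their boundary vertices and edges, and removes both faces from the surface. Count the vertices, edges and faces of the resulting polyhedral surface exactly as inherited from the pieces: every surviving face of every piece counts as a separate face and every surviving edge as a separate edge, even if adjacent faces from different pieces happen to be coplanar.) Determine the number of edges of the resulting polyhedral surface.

A regular octahedron: V=6, E=12, F=8.
Attach a regular tetrahedron (V=4, E=6, F=4) along a 3-gon: merge 3 vertices and 3 edges, delete both glued faces → V=7, E=15, F=10.
Attach an octagonal pyramid (V=9, E=16, F=9) along a 3-gon: merge 3 vertices and 3 edges, delete both glued faces → V=13, E=28, F=17.
Check: V − E + F = 13 − 28 + 17 = 2.

28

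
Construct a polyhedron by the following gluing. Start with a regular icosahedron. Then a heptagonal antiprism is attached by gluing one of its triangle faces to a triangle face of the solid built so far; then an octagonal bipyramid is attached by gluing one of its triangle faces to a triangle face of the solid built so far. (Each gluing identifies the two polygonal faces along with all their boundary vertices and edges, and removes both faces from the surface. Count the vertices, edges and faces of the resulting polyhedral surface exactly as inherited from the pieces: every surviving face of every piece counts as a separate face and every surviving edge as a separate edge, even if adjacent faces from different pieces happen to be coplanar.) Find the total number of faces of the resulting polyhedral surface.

A regular icosahedron: V=12, E=30, F=20.
Attach a heptagonal antiprism (V=14, E=28, F=16) along a 3-gon: merge 3 vertices and 3 edges, delete both glued faces → V=23, E=55, F=34.
Attach an octagonal bipyramid (V=10, E=24, F=16) along a 3-gon: merge 3 vertices and 3 edges, delete both glued faces → V=30, E=76, F=48.
Check: V − E + F = 30 − 76 + 48 = 2.

48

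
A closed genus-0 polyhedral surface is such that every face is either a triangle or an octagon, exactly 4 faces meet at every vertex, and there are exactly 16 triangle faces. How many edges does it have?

32

Let x be the number of octagons; then F = 16 + x.
Edge–face incidences: 2E = 3·16 + 8·x = 48 + 8x.
Every vertex has degree 4, so 4V = 2E.
Euler: V − E + F = 2 ⇒ (2E)/4 − E + (16 + x) = 2.
Multiply by 8: 2·(2E) − 4·(2E) + 8·(16 + x) = 16, i.e. 128 + 8x − 2·(48 + 8x) = 16.
Collecting terms: −8x + 32 = 16, so −8x = −16, so x = 2.
Then 2E = 48 + 8·2 = 64, so E = 32, V = 2E/4 = 16, F = 16 + 2 = 18.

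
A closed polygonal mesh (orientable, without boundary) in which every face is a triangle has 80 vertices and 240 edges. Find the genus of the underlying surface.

Every face is a triangle and each edge borders two faces, so 3F = 2·240, giving F = 160.
χ = V − E + F = 80 − 240 + 160 = 0.
For a closed orientable surface χ = 2 − 2g, so g = (2 − (0))/2 = 1.

1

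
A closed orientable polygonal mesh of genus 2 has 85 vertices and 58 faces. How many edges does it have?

For a closed orientable surface of genus 2, χ = 2 − 2·2 = -2.
E = V + F − (-2) = 85 + 58 − (-2) = 145.

145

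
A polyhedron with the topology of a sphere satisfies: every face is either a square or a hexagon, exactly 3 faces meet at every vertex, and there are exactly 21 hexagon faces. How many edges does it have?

75

Let x be the number of squares; then F = 21 + x.
Edge–face incidences: 2E = 6·21 + 4·x = 126 + 4x.
Every vertex has degree 3, so 3V = 2E.
Euler: V − E + F = 2 ⇒ (2E)/3 − E + (21 + x) = 2.
Multiply by 6: 2·(2E) − 3·(2E) + 6·(21 + x) = 12, i.e. 126 + 6x − (126 + 4x) = 12.
Collecting terms: 2x = 12, so x = 6.
Then 2E = 126 + 4·6 = 150, so E = 75, V = 2E/3 = 50, F = 21 + 6 = 27.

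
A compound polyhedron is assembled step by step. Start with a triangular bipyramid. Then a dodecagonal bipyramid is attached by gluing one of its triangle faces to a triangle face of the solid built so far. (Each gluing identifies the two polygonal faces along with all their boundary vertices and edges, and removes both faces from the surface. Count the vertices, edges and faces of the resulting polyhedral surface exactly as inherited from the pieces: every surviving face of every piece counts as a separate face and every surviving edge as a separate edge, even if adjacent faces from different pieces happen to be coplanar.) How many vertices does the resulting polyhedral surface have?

16

A triangular bipyramid: V=5, E=9, F=6.
Attach a dodecagonal bipyramid (V=14, E=36, F=24) along a 3-gon: merge 3 vertices and 3 edges, delete both glued faces → V=16, E=42, F=28.
Check: V − E + F = 16 − 42 + 28 = 2.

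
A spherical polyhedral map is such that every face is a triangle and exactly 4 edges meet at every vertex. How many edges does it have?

Each face has 3 edges and each edge borders two faces, so 2E = 3F.
Each vertex has degree 4, so 4V = 2E and hence V = 3F/4.
Euler: V − E + F = 2 ⇒ (3F/4) − (3F/2) + F = 2.
Multiply by 8: (6 − 12 + 8)F = 16, i.e. 2F = 16.
So F = 8, E = 3·8/2 = 12, V = 3·8/4 = 6.

12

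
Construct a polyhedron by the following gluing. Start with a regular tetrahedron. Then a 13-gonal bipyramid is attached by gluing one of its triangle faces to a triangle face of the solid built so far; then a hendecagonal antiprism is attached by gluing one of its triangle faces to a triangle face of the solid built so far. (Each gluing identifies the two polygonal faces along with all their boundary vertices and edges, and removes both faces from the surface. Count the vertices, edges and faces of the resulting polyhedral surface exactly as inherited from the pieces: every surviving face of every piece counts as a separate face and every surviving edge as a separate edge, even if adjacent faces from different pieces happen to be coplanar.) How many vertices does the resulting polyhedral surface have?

35

A regular tetrahedron: V=4, E=6, F=4.
Attach a 13-gonal bipyramid (V=15, E=39, F=26) along a 3-gon: merge 3 vertices and 3 edges, delete both glued faces → V=16, E=42, F=28.
Attach a hendecagonal antiprism (V=22, E=44, F=24) along a 3-gon: merge 3 vertices and 3 edges, delete both glued faces → V=35, E=83, F=50.
Check: V − E + F = 35 − 83 + 50 = 2.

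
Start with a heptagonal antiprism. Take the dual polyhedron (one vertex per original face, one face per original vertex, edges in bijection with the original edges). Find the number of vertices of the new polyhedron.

The base solid has V = 14, E = 28, F = 16.
The dual swaps V and F and preserves E: V′ = F = 16, E′ = E = 28, F′ = V = 14.

16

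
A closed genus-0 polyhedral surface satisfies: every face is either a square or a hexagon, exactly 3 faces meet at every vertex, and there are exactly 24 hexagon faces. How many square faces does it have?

Let x be the number of squares; then F = 24 + x.
Edge–face incidences: 2E = 6·24 + 4·x = 144 + 4x.
Every vertex has degree 3, so 3V = 2E.
Euler: V − E + F = 2 ⇒ (2E)/3 − E + (24 + x) = 2.
Multiply by 6: 2·(2E) − 3·(2E) + 6·(24 + x) = 12, i.e. 144 + 6x − (144 + 4x) = 12.
Collecting terms: 2x = 12, so x = 6.
Then 2E = 144 + 4·6 = 168, so E = 84, V = 2E/3 = 56, F = 24 + 6 = 30.

6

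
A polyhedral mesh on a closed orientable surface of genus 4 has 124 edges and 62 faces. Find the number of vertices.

56

For a closed orientable surface of genus 4, χ = 2 − 2·4 = -6.
V = -6 + E − F = -6 + 124 − 62 = 56.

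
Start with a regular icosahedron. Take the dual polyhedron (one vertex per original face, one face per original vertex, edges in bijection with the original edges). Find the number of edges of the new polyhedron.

30

The base solid has V = 12, E = 30, F = 20.
The dual swaps V and F and preserves E: V′ = F = 20, E′ = E = 30, F′ = V = 12.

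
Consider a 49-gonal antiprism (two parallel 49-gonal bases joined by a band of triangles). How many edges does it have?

196

An antiprism on an n-gon has two n-gon caps and 2n triangles: V = 2·49 = 98, E = 4·49 = 196, F = 2·49 + 2 = 100.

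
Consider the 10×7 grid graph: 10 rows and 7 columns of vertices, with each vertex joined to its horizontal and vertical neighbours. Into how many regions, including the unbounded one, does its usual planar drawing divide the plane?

55

The grid has V = 10·7 = 70 vertices and E = 10·6 + 7·9 = 123 edges.
F = 2 − V + E = 2 − 70 + 123 = 55.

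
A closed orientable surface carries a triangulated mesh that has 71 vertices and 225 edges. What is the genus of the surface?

3

Every face is a triangle and each edge borders two faces, so 3F = 2·225, giving F = 150.
χ = V − E + F = 71 − 225 + 150 = -4.
For a closed orientable surface χ = 2 − 2g, so g = (2 − (-4))/2 = 3.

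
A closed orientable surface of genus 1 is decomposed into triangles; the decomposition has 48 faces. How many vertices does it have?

χ = 2 − 2·1 = 0, and every face is a triangle so 3F = 2E.
E = 3·48/2 = 72. Then V = 0 + E − F = 0 + 72 − 48 = 24.

24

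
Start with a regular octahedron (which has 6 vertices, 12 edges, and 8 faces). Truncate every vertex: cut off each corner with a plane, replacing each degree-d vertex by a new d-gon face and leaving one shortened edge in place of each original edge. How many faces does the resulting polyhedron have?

Truncation replaces each original edge-end by a new vertex, so V′ = 2E = 24.
Each original edge survives, and each old vertex of degree d contributes d new edges; summing degrees gives Σd = 2E, so E′ = E + 2E = 3E = 36.
Each original face survives and each original vertex becomes one new face: F′ = F + V = 14.

14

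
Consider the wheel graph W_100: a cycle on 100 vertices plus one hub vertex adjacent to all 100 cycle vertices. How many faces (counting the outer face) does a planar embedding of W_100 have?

101

W_100 has V = 100 + 1 = 101 vertices and E = 2·100 = 200 edges.
By Euler's formula F = 2 − V + E = 2 − 101 + 200 = 101.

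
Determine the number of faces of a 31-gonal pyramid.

A pyramid on an n-gon base has one n-gon and n triangles: V = 31 + 1 = 32, E = 2·31 = 62, F = 31 + 1 = 32.

32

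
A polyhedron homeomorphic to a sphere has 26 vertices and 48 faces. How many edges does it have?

Here V − E + F = 2.
E = V + F − (2) = 26 + 48 − (2) = 72.

72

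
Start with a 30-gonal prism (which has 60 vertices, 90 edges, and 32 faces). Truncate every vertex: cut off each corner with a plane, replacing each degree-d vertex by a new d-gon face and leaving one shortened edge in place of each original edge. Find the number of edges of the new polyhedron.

Truncation replaces each original edge-end by a new vertex, so V′ = 2E = 180.
Each original edge survives, and each old vertex of degree d contributes d new edges; summing degrees gives Σd = 2E, so E′ = E + 2E = 3E = 270.
Each original face survives and each original vertex becomes one new face: F′ = F + V = 92.

270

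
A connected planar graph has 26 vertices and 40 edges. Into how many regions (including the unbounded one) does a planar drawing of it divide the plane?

Euler's formula for a connected plane graph: V − E + F = 2, so F = 2 − 26 + 40 = 16.

16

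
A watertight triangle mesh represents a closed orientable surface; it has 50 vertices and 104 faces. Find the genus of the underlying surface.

Every face is a triangle, so 2E = 3·104 = 312, giving E = 156.
χ = V − E + F = 50 − 156 + 104 = -2.
For a closed orientable surface χ = 2 − 2g, so g = (2 − (-2))/2 = 2.

2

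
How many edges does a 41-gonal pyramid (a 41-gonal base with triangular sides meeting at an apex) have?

82

A pyramid on an n-gon base has one n-gon and n triangles: V = 41 + 1 = 42, E = 2·41 = 82, F = 41 + 1 = 42.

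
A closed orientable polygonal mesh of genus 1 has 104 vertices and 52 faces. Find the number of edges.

156

For a closed orientable surface of genus 1, χ = 2 − 2·1 = 0.
E = V + F − (0) = 104 + 52 − (0) = 156.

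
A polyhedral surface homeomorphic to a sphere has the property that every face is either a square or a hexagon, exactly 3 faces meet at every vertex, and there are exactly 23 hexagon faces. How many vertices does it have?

54

Let x be the number of squares; then F = 23 + x.
Edge–face incidences: 2E = 6·23 + 4·x = 138 + 4x.
Every vertex has degree 3, so 3V = 2E.
Euler: V − E + F = 2 ⇒ (2E)/3 − E + (23 + x) = 2.
Multiply by 6: 2·(2E) − 3·(2E) + 6·(23 + x) = 12, i.e. 138 + 6x − (138 + 4x) = 12.
Collecting terms: 2x = 12, so x = 6.
Then 2E = 138 + 4·6 = 162, so E = 81, V = 2E/3 = 54, F = 23 + 6 = 29.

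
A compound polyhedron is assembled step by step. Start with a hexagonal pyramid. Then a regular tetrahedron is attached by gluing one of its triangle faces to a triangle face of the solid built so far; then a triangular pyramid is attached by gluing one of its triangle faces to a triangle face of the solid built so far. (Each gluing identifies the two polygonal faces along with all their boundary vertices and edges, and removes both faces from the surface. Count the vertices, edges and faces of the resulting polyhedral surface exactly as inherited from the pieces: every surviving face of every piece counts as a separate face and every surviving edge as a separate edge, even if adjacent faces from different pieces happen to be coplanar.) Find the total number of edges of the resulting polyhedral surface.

A hexagonal pyramid: V=7, E=12, F=7.
Attach a regular tetrahedron (V=4, E=6, F=4) along a 3-gon: merge 3 vertices and 3 edges, delete both glued faces → V=8, E=15, F=9.
Attach a triangular pyramid (V=4, E=6, F=4) along a 3-gon: merge 3 vertices and 3 edges, delete both glued faces → V=9, E=18, F=11.
Check: V − E + F = 9 − 18 + 11 = 2.

18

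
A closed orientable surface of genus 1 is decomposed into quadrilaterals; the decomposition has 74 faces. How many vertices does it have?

χ = 2 − 2·1 = 0, and every face is a square so 4F = 2E.
E = 4·74/2 = 148. Then V = 0 + E − F = 0 + 148 − 74 = 74.

74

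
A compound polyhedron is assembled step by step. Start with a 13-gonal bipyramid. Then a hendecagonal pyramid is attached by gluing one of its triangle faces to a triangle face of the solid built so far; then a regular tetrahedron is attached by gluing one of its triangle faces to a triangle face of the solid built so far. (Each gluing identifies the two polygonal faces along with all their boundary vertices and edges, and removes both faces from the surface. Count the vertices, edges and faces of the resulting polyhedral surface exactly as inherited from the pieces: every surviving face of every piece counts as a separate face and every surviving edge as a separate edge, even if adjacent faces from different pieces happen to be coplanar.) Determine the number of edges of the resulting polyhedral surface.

A 13-gonal bipyramid: V=15, E=39, F=26.
Attach a hendecagonal pyramid (V=12, E=22, F=12) along a 3-gon: merge 3 vertices and 3 edges, delete both glued faces → V=24, E=58, F=36.
Attach a regular tetrahedron (V=4, E=6, F=4) along a 3-gon: merge 3 vertices and 3 edges, delete both glued faces → V=25, E=61, F=38.
Check: V − E + F = 25 − 61 + 38 = 2.

61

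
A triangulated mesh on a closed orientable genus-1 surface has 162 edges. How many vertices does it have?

χ = 2 − 2·1 = 0, and every face is a triangle so 3F = 2E.
F = 2E/3 = 108. Then V = 0 + E − F = 0 + 162 − 108 = 54.

54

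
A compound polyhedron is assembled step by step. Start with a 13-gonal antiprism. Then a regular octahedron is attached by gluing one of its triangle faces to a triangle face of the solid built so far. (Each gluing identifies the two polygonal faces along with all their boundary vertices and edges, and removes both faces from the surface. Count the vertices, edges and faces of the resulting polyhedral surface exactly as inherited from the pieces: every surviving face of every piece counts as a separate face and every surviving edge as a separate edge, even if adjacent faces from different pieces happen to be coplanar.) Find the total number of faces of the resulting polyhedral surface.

A 13-gonal antiprism: V=26, E=52, F=28.
Attach a regular octahedron (V=6, E=12, F=8) along a 3-gon: merge 3 vertices and 3 edges, delete both glued faces → V=29, E=61, F=34.
Check: V − E + F = 29 − 61 + 34 = 2.

34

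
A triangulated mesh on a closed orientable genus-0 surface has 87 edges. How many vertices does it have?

χ = 2 − 2·0 = 2, and every face is a triangle so 3F = 2E.
F = 2E/3 = 58. Then V = 2 + E − F = 2 + 87 − 58 = 31.

31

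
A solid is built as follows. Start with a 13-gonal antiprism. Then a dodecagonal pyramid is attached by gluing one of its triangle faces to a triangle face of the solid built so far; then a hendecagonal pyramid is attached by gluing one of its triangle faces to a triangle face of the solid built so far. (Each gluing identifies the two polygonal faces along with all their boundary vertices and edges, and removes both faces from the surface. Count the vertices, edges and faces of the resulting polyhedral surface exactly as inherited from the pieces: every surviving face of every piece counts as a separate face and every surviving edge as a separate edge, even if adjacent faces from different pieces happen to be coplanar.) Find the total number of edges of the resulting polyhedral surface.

A 13-gonal antiprism: V=26, E=52, F=28.
Attach a dodecagonal pyramid (V=13, E=24, F=13) along a 3-gon: merge 3 vertices and 3 edges, delete both glued faces → V=36, E=73, F=39.
Attach a hendecagonal pyramid (V=12, E=22, F=12) along a 3-gon: merge 3 vertices and 3 edges, delete both glued faces → V=45, E=92, F=49.
Check: V − E + F = 45 − 92 + 49 = 2.

92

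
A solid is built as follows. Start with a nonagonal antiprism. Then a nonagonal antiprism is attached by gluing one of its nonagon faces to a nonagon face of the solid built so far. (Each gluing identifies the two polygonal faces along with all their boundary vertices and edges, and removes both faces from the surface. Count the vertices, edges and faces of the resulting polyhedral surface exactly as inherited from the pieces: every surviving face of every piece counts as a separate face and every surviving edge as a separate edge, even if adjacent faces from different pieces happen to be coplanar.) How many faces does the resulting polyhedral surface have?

A nonagonal antiprism: V=18, E=36, F=20.
Attach a nonagonal antiprism (V=18, E=36, F=20) along a 9-gon: merge 9 vertices and 9 edges, delete both glued faces → V=27, E=63, F=38.
Check: V − E + F = 27 − 63 + 38 = 2.

38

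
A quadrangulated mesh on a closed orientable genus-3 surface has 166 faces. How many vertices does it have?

162

χ = 2 − 2·3 = -4, and every face is a square so 4F = 2E.
E = 4·166/2 = 332. Then V = -4 + E − F = -4 + 332 − 166 = 162.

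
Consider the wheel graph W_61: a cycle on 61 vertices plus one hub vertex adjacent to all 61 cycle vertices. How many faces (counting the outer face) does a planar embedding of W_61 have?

62

W_61 has V = 61 + 1 = 62 vertices and E = 2·61 = 122 edges.
By Euler's formula F = 2 − V + E = 2 − 62 + 122 = 62.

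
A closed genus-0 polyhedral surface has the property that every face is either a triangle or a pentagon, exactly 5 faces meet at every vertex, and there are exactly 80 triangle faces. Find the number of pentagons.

Let x be the number of pentagons; then F = 80 + x.
Edge–face incidences: 2E = 3·80 + 5·x = 240 + 5x.
Every vertex has degree 5, so 5V = 2E.
Euler: V − E + F = 2 ⇒ (2E)/5 − E + (80 + x) = 2.
Multiply by 10: 2·(2E) − 5·(2E) + 10·(80 + x) = 20, i.e. 800 + 10x − 3·(240 + 5x) = 20.
Collecting terms: −5x + 80 = 20, so −5x = −60, so x = 12.
Then 2E = 240 + 5·12 = 300, so E = 150, V = 2E/5 = 60, F = 80 + 12 = 92.

12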